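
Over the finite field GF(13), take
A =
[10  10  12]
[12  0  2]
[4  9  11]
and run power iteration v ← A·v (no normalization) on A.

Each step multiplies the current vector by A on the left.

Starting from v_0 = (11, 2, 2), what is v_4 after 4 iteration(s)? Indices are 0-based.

v_0 = (11, 2, 2).
v_1 = A·v_0 = (11, 6, 6).
v_2 = A·v_1 = (8, 1, 8).
v_3 = A·v_2 = (4, 8, 12).
v_4 = A·v_3 = (4, 7, 12).

v_4 = (4, 7, 12)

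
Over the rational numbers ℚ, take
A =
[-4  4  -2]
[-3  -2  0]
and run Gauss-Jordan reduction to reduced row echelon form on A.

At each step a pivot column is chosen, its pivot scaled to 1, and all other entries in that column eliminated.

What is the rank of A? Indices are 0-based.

rank = 2

step 1: normalize row 0 (÷-4) = (1, -1, 1/2)
  row 1: subtract -3×row0 = (0, -5, 3/2)
step 2: normalize row 1 (÷-5) = (0, 1, -3/10)
  row 0: subtract -1×row1 = (1, 0, 1/5)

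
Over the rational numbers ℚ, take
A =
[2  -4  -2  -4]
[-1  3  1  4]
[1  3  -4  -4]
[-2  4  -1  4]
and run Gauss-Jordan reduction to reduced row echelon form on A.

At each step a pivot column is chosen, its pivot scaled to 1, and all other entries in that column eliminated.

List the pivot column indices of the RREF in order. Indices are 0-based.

pivot columns: 0, 1, 2, 3

pivot(0,0)=2: scale R0 → (1, -2, -1, -2)
  clear (1,0): R1 −= (-1)R0 → (0, 1, 0, 2)
  clear (2,0): R2 −= (1)R0 → (0, 5, -3, -2)
  clear (3,0): R3 −= (-2)R0 → (0, 0, -3, 0)
pivot(1,1)=1: scale R1 → (0, 1, 0, 2)
  clear (0,1): R0 −= (-2)R1 → (1, 0, -1, 2)
  clear (2,1): R2 −= (5)R1 → (0, 0, -3, -12)
pivot(2,2)=-3: scale R2 → (0, 0, 1, 4)
  clear (0,2): R0 −= (-1)R2 → (1, 0, 0, 6)
  clear (3,2): R3 −= (-3)R2 → (0, 0, 0, 12)
pivot(3,3)=12: scale R3 → (0, 0, 0, 1)
  clear (0,3): R0 −= (6)R3 → (1, 0, 0, 0)
  clear (1,3): R1 −= (2)R3 → (0, 1, 0, 0)
  clear (2,3): R2 −= (4)R3 → (0, 0, 1, 0)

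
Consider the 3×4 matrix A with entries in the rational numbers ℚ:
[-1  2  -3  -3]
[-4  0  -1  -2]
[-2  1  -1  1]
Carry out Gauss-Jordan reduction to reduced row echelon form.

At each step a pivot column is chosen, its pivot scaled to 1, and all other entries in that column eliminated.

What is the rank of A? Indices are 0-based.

rank = 3

step 1: normalize row 0 (÷-1) = (1, -2, 3, 3)
  row 1: subtract -4×row0 = (0, -8, 11, 10)
  row 2: subtract -2×row0 = (0, -3, 5, 7)
step 2: normalize row 1 (÷-8) = (0, 1, -11/8, -5/4)
  row 0: subtract -2×row1 = (1, 0, 1/4, 1/2)
  row 2: subtract -3×row1 = (0, 0, 7/8, 13/4)
step 3: normalize row 2 (÷7/8) = (0, 0, 1, 26/7)
  row 0: subtract 1/4×row2 = (1, 0, 0, -3/7)
  row 1: subtract -11/8×row2 = (0, 1, 0, 27/7)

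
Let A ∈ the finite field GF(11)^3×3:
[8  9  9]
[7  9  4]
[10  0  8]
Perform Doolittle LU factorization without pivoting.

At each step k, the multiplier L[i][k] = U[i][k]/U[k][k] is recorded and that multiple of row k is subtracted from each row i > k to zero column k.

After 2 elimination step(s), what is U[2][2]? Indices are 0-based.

U[2][2] = 2

Step 1: pivot at (0,0) is 8.
  row1 ← row1 − (5)·row0  ⇒  L[1][0]=5, U row1=(0, 8, 3)
  row2 ← row2 − (4)·row0  ⇒  L[2][0]=4, U row2=(0, 8, 5)
Step 2: pivot at (1,1) is 8.
  row2 ← row2 − (1)·row1  ⇒  L[2][1]=1, U row2=(0, 0, 2)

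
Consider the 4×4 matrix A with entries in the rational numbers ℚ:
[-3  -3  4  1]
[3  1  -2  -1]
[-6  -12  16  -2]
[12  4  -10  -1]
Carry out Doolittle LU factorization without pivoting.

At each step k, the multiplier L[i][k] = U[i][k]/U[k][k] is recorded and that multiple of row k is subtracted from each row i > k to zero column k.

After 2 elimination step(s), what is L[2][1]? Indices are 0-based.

L[2][1] = 3

k=0: U[0][0]=-3
  eliminate (1,0): mult=-1, new row 1: (0, -2, 2, 0); set L[1][0]=-1
  eliminate (2,0): mult=2, new row 2: (0, -6, 8, -4); set L[2][0]=2
  eliminate (3,0): mult=-4, new row 3: (0, -8, 6, 3); set L[3][0]=-4
k=1: U[1][1]=-2
  eliminate (2,1): mult=3, new row 2: (0, 0, 2, -4); set L[2][1]=3
  eliminate (3,1): mult=4, new row 3: (0, 0, -2, 3); set L[3][1]=4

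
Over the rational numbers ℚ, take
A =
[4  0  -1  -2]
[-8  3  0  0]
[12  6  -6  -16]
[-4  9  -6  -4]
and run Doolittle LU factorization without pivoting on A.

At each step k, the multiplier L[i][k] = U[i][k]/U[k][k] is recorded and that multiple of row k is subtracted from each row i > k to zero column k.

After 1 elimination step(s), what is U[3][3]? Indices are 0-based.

[col 0] pivot 4
  R1 -= -2*R0 → (0, 3, -2, -4)  (L[1][0] := -2)
  R2 -= 3*R0 → (0, 6, -3, -10)  (L[2][0] := 3)
  R3 -= -1*R0 → (0, 9, -7, -6)  (L[3][0] := -1)

U[3][3] = -6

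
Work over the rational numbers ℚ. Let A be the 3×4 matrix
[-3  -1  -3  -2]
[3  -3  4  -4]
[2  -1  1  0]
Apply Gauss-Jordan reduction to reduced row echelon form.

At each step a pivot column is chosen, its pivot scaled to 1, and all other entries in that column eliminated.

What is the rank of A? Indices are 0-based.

pivot(0,0)=-3: scale R0 → (1, 1/3, 1, 2/3)
  clear (1,0): R1 −= (3)R0 → (0, -4, 1, -6)
  clear (2,0): R2 −= (2)R0 → (0, -5/3, -1, -4/3)
pivot(1,1)=-4: scale R1 → (0, 1, -1/4, 3/2)
  clear (0,1): R0 −= (1/3)R1 → (1, 0, 13/12, 1/6)
  clear (2,1): R2 −= (-5/3)R1 → (0, 0, -17/12, 7/6)
pivot(2,2)=-17/12: scale R2 → (0, 0, 1, -14/17)
  clear (0,2): R0 −= (13/12)R2 → (1, 0, 0, 18/17)
  clear (1,2): R1 −= (-1/4)R2 → (0, 1, 0, 22/17)

rank = 3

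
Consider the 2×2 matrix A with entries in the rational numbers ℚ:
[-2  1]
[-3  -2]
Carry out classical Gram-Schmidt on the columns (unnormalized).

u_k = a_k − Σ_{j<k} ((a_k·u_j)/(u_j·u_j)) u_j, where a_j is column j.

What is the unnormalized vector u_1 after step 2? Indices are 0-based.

Step 1: u_0 = a_0 = (-2, -3).
Step 2: u_1 = a_1 − (4/13)·u_0 = (21/13, -14/13).

u_1 = (21/13, -14/13)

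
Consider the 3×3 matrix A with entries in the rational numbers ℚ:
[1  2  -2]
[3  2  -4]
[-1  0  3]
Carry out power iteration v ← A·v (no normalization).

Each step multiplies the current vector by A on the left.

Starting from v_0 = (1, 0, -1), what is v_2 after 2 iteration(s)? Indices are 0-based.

v_2 = (25, 39, -15)

v_0 = (1, 0, -1).
v_1 = A·v_0 = (3, 7, -4).
v_2 = A·v_1 = (25, 39, -15).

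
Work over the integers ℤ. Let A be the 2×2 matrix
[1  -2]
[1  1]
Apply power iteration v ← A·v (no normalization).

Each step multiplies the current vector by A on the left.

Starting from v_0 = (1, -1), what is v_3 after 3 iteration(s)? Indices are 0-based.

v_0 = (1, -1).
v_1 = A·v_0 = (3, 0).
v_2 = A·v_1 = (3, 3).
v_3 = A·v_2 = (-3, 6).

v_3 = (-3, 6)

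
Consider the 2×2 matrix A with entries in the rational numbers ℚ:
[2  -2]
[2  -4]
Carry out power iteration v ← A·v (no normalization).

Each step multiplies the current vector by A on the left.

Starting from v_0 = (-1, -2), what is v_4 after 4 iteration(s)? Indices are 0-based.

v_0 = (-1, -2).
v_1 = A·v_0 = (2, 6).
v_2 = A·v_1 = (-8, -20).
v_3 = A·v_2 = (24, 64).
v_4 = A·v_3 = (-80, -208).

v_4 = (-80, -208)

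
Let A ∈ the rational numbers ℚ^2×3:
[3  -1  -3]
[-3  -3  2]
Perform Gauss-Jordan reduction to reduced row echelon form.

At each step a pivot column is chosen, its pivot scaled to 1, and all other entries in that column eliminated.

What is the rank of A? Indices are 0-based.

rank = 2

pivot(0,0)=3: scale R0 → (1, -1/3, -1)
  clear (1,0): R1 −= (-3)R0 → (0, -4, -1)
pivot(1,1)=-4: scale R1 → (0, 1, 1/4)
  clear (0,1): R0 −= (-1/3)R1 → (1, 0, -11/12)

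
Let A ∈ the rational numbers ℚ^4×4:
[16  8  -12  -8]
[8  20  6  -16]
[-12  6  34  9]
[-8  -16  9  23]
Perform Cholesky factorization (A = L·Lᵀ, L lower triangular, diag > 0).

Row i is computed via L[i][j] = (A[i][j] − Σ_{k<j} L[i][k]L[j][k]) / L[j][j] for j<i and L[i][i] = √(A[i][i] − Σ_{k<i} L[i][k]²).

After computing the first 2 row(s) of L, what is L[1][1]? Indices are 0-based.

L[1][1] = 4

Step 1: L[0][0] = √(16) = 4.
  L[1][0] = (8) / L[0][0] = 2.
Step 2: L[1][1] = √(16) = 4.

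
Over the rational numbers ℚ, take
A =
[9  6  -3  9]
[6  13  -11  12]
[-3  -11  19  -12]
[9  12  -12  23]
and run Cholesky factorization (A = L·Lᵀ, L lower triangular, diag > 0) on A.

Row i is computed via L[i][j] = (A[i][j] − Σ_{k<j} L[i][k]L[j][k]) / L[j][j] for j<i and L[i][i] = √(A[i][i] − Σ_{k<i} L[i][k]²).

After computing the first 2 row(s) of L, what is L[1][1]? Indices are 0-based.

Step 1: L[0][0] = √(9) = 3.
  L[1][0] = (6) / L[0][0] = 2.
Step 2: L[1][1] = √(9) = 3.

L[1][1] = 3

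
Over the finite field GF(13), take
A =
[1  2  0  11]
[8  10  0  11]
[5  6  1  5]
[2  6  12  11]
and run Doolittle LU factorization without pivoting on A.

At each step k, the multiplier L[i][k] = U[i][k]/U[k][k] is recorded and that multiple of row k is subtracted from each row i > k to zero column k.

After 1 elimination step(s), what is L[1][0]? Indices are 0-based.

L[1][0] = 8

k=0: U[0][0]=1
  eliminate (1,0): mult=8, new row 1: (0, 7, 0, 1); set L[1][0]=8
  eliminate (2,0): mult=5, new row 2: (0, 9, 1, 2); set L[2][0]=5
  eliminate (3,0): mult=2, new row 3: (0, 2, 12, 2); set L[3][0]=2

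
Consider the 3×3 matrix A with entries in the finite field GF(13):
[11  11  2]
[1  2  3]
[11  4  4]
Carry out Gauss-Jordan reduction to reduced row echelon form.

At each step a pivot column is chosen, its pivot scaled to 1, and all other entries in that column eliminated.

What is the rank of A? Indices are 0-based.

rank = 3

step 1: normalize row 0 (÷11) = (1, 1, 12)
  row 1: subtract 1×row0 = (0, 1, 4)
  row 2: subtract 11×row0 = (0, 6, 2)
step 2: normalize row 1 (÷1) = (0, 1, 4)
  row 0: subtract 1×row1 = (1, 0, 8)
  row 2: subtract 6×row1 = (0, 0, 4)
step 3: normalize row 2 (÷4) = (0, 0, 1)
  row 0: subtract 8×row2 = (1, 0, 0)
  row 1: subtract 4×row2 = (0, 1, 0)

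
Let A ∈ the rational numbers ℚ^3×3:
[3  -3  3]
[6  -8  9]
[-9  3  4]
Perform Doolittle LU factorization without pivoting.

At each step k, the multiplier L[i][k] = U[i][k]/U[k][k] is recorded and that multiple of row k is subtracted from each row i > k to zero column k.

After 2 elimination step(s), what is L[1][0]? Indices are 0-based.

L[1][0] = 2

Step 1: pivot at (0,0) is 3.
  row1 ← row1 − (2)·row0  ⇒  L[1][0]=2, U row1=(0, -2, 3)
  row2 ← row2 − (-3)·row0  ⇒  L[2][0]=-3, U row2=(0, -6, 13)
Step 2: pivot at (1,1) is -2.
  row2 ← row2 − (3)·row1  ⇒  L[2][1]=3, U row2=(0, 0, 4)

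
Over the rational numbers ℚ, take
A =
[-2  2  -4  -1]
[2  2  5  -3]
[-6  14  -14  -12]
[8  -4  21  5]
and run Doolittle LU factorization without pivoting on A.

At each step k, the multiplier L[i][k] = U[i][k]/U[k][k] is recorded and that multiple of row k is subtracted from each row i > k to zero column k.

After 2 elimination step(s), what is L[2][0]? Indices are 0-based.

Step 1: pivot at (0,0) is -2.
  row1 ← row1 − (-1)·row0  ⇒  L[1][0]=-1, U row1=(0, 4, 1, -4)
  row2 ← row2 − (3)·row0  ⇒  L[2][0]=3, U row2=(0, 8, -2, -9)
  row3 ← row3 − (-4)·row0  ⇒  L[3][0]=-4, U row3=(0, 4, 5, 1)
Step 2: pivot at (1,1) is 4.
  row2 ← row2 − (2)·row1  ⇒  L[2][1]=2, U row2=(0, 0, -4, -1)
  row3 ← row3 − (1)·row1  ⇒  L[3][1]=1, U row3=(0, 0, 4, 5)

L[2][0] = 3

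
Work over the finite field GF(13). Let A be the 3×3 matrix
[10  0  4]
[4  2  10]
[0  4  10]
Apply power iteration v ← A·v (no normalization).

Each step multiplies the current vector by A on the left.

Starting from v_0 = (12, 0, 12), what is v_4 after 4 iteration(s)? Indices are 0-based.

v_0 = (12, 0, 12).
v_1 = A·v_0 = (12, 12, 3).
v_2 = A·v_1 = (2, 11, 0).
v_3 = A·v_2 = (7, 4, 5).
v_4 = A·v_3 = (12, 8, 1).

v_4 = (12, 8, 1)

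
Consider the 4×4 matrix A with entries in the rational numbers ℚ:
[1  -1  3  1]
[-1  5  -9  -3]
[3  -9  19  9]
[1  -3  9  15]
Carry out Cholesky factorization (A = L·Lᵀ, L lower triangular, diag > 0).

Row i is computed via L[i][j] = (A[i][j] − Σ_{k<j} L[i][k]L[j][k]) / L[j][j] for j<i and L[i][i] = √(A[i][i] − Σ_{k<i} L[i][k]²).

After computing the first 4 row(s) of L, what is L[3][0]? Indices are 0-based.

Step 1: L[0][0] = √(1) = 1.
  L[1][0] = (-1) / L[0][0] = -1.
Step 2: L[1][1] = √(4) = 2.
  L[2][0] = (3) / L[0][0] = 3.
  L[2][1] = (-6) / L[1][1] = -3.
Step 3: L[2][2] = √(1) = 1.
  L[3][0] = (1) / L[0][0] = 1.
  L[3][1] = (-2) / L[1][1] = -1.
  L[3][2] = (3) / L[2][2] = 3.
Step 4: L[3][3] = √(4) = 2.

L[3][0] = 1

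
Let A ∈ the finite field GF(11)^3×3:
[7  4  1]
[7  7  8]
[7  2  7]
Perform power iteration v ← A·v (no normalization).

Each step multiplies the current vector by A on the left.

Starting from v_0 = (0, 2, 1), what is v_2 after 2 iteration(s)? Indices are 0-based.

v_0 = (0, 2, 1).
v_1 = A·v_0 = (9, 0, 0).
v_2 = A·v_1 = (8, 8, 8).

v_2 = (8, 8, 8)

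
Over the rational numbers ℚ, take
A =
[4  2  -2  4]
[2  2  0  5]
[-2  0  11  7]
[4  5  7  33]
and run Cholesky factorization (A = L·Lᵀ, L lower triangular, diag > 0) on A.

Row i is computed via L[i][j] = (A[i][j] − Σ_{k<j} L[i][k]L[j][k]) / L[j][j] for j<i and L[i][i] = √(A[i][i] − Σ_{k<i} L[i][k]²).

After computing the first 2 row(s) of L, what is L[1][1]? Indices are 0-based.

L[1][1] = 1

Step 1: L[0][0] = √(4) = 2.
  L[1][0] = (2) / L[0][0] = 1.
Step 2: L[1][1] = √(1) = 1.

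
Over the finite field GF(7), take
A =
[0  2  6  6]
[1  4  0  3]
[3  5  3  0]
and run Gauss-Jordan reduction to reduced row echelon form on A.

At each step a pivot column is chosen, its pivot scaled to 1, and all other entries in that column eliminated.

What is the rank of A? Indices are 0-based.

rank = 3

[1] R0 <-> R1
[1] R0 /= 1  ⇒  (1, 4, 0, 3)
     R2 -= 3·R0  ⇒  (0, 0, 3, 5)
[2] R1 /= 2  ⇒  (0, 1, 3, 3)
     R0 -= 4·R1  ⇒  (1, 0, 2, 5)
[3] R2 /= 3  ⇒  (0, 0, 1, 4)
     R0 -= 2·R2  ⇒  (1, 0, 0, 4)
     R1 -= 3·R2  ⇒  (0, 1, 0, 5)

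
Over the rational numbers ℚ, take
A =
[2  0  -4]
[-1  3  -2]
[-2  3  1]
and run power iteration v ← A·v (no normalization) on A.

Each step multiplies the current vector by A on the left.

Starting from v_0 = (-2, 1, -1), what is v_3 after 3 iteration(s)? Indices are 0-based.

v_0 = (-2, 1, -1).
v_1 = A·v_0 = (0, 7, 6).
v_2 = A·v_1 = (-24, 9, 27).
v_3 = A·v_2 = (-156, -3, 102).

v_3 = (-156, -3, 102)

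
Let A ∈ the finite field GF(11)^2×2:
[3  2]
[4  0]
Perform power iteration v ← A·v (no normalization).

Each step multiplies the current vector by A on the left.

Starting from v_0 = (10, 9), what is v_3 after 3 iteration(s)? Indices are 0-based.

v_0 = (10, 9).
v_1 = A·v_0 = (4, 7).
v_2 = A·v_1 = (4, 5).
v_3 = A·v_2 = (0, 5).

v_3 = (0, 5)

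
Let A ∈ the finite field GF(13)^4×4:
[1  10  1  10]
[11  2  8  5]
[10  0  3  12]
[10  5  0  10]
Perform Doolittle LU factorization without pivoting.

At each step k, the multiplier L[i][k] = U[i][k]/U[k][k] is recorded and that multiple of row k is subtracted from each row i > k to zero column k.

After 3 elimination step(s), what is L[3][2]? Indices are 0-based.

k=0: U[0][0]=1
  eliminate (1,0): mult=11, new row 1: (0, 9, 10, 12); set L[1][0]=11
  eliminate (2,0): mult=10, new row 2: (0, 4, 6, 3); set L[2][0]=10
  eliminate (3,0): mult=10, new row 3: (0, 9, 3, 1); set L[3][0]=10
k=1: U[1][1]=9
  eliminate (2,1): mult=12, new row 2: (0, 0, 3, 2); set L[2][1]=12
  eliminate (3,1): mult=1, new row 3: (0, 0, 6, 2); set L[3][1]=1
k=2: U[2][2]=3
  eliminate (3,2): mult=2, new row 3: (0, 0, 0, 11); set L[3][2]=2

L[3][2] = 2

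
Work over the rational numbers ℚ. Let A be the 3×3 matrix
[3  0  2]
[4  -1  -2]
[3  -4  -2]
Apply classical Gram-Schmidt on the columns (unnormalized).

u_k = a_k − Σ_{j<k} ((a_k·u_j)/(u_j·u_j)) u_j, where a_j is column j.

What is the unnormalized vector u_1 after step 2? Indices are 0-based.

Step 1: u_0 = a_0 = (3, 4, 3).
Step 2: u_1 = a_1 − (-8/17)·u_0 = (24/17, 15/17, -44/17).

u_1 = (24/17, 15/17, -44/17)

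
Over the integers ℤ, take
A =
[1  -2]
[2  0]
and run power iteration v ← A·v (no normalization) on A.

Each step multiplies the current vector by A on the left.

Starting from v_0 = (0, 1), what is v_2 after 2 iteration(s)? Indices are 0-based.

v_2 = (-2, -4)

v_0 = (0, 1).
v_1 = A·v_0 = (-2, 0).
v_2 = A·v_1 = (-2, -4).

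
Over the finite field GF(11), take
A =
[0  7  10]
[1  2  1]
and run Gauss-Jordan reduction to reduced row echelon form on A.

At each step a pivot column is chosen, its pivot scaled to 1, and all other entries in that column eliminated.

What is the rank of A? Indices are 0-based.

step 1: exchange rows 0,1
step 1: normalize row 0 (÷1) = (1, 2, 1)
step 2: normalize row 1 (÷7) = (0, 1, 3)
  row 0: subtract 2×row1 = (1, 0, 6)

rank = 2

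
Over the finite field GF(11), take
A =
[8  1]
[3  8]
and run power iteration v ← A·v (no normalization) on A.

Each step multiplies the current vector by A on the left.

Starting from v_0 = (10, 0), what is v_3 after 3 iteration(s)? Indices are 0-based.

v_0 = (10, 0).
v_1 = A·v_0 = (3, 8).
v_2 = A·v_1 = (10, 7).
v_3 = A·v_2 = (10, 9).

v_3 = (10, 9)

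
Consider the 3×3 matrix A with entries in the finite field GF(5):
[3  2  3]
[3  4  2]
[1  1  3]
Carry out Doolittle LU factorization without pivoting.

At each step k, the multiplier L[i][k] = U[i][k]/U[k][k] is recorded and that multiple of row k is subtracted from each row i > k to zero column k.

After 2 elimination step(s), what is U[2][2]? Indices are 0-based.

Step 1: pivot at (0,0) is 3.
  row1 ← row1 − (1)·row0  ⇒  L[1][0]=1, U row1=(0, 2, 4)
  row2 ← row2 − (2)·row0  ⇒  L[2][0]=2, U row2=(0, 2, 2)
Step 2: pivot at (1,1) is 2.
  row2 ← row2 − (1)·row1  ⇒  L[2][1]=1, U row2=(0, 0, 3)

U[2][2] = 3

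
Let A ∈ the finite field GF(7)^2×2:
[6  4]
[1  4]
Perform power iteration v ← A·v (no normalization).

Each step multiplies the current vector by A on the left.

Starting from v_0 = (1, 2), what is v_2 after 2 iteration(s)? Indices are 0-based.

v_2 = (1, 1)

v_0 = (1, 2).
v_1 = A·v_0 = (0, 2).
v_2 = A·v_1 = (1, 1).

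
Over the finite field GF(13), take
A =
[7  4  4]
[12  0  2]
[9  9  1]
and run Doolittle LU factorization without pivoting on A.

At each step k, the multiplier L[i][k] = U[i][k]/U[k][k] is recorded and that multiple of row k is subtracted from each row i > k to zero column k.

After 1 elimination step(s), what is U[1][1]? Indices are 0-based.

Step 1: pivot at (0,0) is 7.
  row1 ← row1 − (11)·row0  ⇒  L[1][0]=11, U row1=(0, 8, 10)
  row2 ← row2 − (5)·row0  ⇒  L[2][0]=5, U row2=(0, 2, 7)

U[1][1] = 8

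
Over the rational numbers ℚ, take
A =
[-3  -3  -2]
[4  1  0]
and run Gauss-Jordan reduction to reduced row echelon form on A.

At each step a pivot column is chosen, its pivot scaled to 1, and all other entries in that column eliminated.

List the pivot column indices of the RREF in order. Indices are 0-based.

pivot columns: 0, 1

pivot(0,0)=-3: scale R0 → (1, 1, 2/3)
  clear (1,0): R1 −= (4)R0 → (0, -3, -8/3)
pivot(1,1)=-3: scale R1 → (0, 1, 8/9)
  clear (0,1): R0 −= (1)R1 → (1, 0, -2/9)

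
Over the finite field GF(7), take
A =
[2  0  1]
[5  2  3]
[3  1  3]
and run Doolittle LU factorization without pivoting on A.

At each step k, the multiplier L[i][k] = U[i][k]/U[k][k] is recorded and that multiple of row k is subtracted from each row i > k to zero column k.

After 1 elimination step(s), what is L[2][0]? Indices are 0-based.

L[2][0] = 5

[col 0] pivot 2
  R1 -= 6*R0 → (0, 2, 4)  (L[1][0] := 6)
  R2 -= 5*R0 → (0, 1, 5)  (L[2][0] := 5)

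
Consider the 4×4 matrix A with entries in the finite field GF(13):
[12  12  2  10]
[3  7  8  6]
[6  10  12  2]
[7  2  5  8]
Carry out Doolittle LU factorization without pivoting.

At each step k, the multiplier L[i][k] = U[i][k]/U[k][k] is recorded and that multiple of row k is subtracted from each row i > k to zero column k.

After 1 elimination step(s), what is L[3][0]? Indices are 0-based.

k=0: U[0][0]=12
  eliminate (1,0): mult=10, new row 1: (0, 4, 1, 10); set L[1][0]=10
  eliminate (2,0): mult=7, new row 2: (0, 4, 11, 10); set L[2][0]=7
  eliminate (3,0): mult=6, new row 3: (0, 8, 6, 0); set L[3][0]=6

L[3][0] = 6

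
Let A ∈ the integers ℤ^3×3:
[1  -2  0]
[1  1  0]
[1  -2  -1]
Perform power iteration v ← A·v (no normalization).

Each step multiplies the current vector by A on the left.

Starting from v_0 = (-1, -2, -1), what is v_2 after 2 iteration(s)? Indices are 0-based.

v_2 = (9, 0, 5)

v_0 = (-1, -2, -1).
v_1 = A·v_0 = (3, -3, 4).
v_2 = A·v_1 = (9, 0, 5).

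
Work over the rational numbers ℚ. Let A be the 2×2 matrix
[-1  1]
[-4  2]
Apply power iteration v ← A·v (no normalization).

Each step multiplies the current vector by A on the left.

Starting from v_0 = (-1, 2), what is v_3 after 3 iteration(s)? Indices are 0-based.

v_0 = (-1, 2).
v_1 = A·v_0 = (3, 8).
v_2 = A·v_1 = (5, 4).
v_3 = A·v_2 = (-1, -12).

v_3 = (-1, -12)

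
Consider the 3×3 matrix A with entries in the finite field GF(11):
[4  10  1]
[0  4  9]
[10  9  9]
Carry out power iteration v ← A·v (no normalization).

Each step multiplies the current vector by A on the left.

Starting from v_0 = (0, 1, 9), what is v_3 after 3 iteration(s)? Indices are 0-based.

v_3 = (4, 3, 7)

v_0 = (0, 1, 9).
v_1 = A·v_0 = (8, 8, 2).
v_2 = A·v_1 = (4, 6, 5).
v_3 = A·v_2 = (4, 3, 7).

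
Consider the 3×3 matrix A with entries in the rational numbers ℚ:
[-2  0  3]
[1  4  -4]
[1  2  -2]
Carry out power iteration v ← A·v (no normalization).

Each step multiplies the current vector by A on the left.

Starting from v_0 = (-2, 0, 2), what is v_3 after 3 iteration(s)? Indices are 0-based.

v_3 = (82, -70, -54)

v_0 = (-2, 0, 2).
v_1 = A·v_0 = (10, -10, -6).
v_2 = A·v_1 = (-38, -6, 2).
v_3 = A·v_2 = (82, -70, -54).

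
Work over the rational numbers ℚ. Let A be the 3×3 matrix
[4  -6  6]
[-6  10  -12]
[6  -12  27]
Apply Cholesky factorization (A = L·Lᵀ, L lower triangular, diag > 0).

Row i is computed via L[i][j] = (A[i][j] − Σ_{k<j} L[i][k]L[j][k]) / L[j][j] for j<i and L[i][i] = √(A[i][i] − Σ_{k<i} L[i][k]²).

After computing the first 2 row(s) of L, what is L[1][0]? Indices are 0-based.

L[1][0] = -3

Step 1: L[0][0] = √(4) = 2.
  L[1][0] = (-6) / L[0][0] = -3.
Step 2: L[1][1] = √(1) = 1.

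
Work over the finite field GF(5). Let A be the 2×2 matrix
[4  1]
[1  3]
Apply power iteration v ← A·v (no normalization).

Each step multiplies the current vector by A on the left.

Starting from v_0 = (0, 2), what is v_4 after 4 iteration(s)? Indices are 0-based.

v_4 = (3, 3)

v_0 = (0, 2).
v_1 = A·v_0 = (2, 1).
v_2 = A·v_1 = (4, 0).
v_3 = A·v_2 = (1, 4).
v_4 = A·v_3 = (3, 3).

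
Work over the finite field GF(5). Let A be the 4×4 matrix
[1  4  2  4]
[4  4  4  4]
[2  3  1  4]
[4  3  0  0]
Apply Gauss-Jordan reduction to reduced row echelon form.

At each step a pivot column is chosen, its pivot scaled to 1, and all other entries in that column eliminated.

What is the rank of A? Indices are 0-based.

pivot(0,0)=1: scale R0 → (1, 4, 2, 4)
  clear (1,0): R1 −= (4)R0 → (0, 3, 1, 3)
  clear (2,0): R2 −= (2)R0 → (0, 0, 2, 1)
  clear (3,0): R3 −= (4)R0 → (0, 2, 2, 4)
pivot(1,1)=3: scale R1 → (0, 1, 2, 1)
  clear (0,1): R0 −= (4)R1 → (1, 0, 4, 0)
  clear (3,1): R3 −= (2)R1 → (0, 0, 3, 2)
pivot(2,2)=2: scale R2 → (0, 0, 1, 3)
  clear (0,2): R0 −= (4)R2 → (1, 0, 0, 3)
  clear (1,2): R1 −= (2)R2 → (0, 1, 0, 0)
  clear (3,2): R3 −= (3)R2 → (0, 0, 0, 3)
pivot(3,3)=3: scale R3 → (0, 0, 0, 1)
  clear (0,3): R0 −= (3)R3 → (1, 0, 0, 0)
  clear (2,3): R2 −= (3)R3 → (0, 0, 1, 0)

rank = 4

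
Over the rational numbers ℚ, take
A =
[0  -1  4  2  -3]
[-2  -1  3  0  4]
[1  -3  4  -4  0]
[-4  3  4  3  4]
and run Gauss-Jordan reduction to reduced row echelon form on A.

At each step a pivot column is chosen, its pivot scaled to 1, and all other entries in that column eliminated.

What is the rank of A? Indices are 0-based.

rank = 4

step 1: exchange rows 0,1
step 1: normalize row 0 (÷-2) = (1, 1/2, -3/2, 0, -2)
  row 2: subtract 1×row0 = (0, -7/2, 11/2, -4, 2)
  row 3: subtract -4×row0 = (0, 5, -2, 3, -4)
step 2: normalize row 1 (÷-1) = (0, 1, -4, -2, 3)
  row 0: subtract 1/2×row1 = (1, 0, 1/2, 1, -7/2)
  row 2: subtract -7/2×row1 = (0, 0, -17/2, -11, 25/2)
  row 3: subtract 5×row1 = (0, 0, 18, 13, -19)
step 3: normalize row 2 (÷-17/2) = (0, 0, 1, 22/17, -25/17)
  row 0: subtract 1/2×row2 = (1, 0, 0, 6/17, -47/17)
  row 1: subtract -4×row2 = (0, 1, 0, 54/17, -49/17)
  row 3: subtract 18×row2 = (0, 0, 0, -175/17, 127/17)
step 4: normalize row 3 (÷-175/17) = (0, 0, 0, 1, -127/175)
  row 0: subtract 6/17×row3 = (1, 0, 0, 0, -439/175)
  row 1: subtract 54/17×row3 = (0, 1, 0, 0, -101/175)
  row 2: subtract 22/17×row3 = (0, 0, 1, 0, -93/175)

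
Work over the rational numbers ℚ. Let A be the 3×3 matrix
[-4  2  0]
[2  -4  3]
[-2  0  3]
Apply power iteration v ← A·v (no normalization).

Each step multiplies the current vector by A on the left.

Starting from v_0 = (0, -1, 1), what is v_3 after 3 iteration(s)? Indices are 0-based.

v_3 = (-134, 175, -5)

v_0 = (0, -1, 1).
v_1 = A·v_0 = (-2, 7, 3).
v_2 = A·v_1 = (22, -23, 13).
v_3 = A·v_2 = (-134, 175, -5).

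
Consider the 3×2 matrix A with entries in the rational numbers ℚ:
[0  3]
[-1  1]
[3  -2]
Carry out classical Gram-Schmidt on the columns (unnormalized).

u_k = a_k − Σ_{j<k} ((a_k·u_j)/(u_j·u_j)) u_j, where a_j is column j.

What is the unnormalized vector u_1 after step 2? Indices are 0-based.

Step 1: u_0 = a_0 = (0, -1, 3).
Step 2: u_1 = a_1 − (-7/10)·u_0 = (3, 3/10, 1/10).

u_1 = (3, 3/10, 1/10)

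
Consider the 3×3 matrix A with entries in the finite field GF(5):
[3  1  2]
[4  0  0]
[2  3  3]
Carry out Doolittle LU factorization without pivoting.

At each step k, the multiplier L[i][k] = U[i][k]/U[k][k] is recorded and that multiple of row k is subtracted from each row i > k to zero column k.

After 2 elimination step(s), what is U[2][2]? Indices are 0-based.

Step 1: pivot at (0,0) is 3.
  row1 ← row1 − (3)·row0  ⇒  L[1][0]=3, U row1=(0, 2, 4)
  row2 ← row2 − (4)·row0  ⇒  L[2][0]=4, U row2=(0, 4, 0)
Step 2: pivot at (1,1) is 2.
  row2 ← row2 − (2)·row1  ⇒  L[2][1]=2, U row2=(0, 0, 2)

U[2][2] = 2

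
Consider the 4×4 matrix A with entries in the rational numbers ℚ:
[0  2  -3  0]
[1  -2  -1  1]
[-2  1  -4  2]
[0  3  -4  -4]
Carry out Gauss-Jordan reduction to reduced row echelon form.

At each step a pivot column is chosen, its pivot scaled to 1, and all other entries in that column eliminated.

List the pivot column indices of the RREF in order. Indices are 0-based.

[1] R0 <-> R1
[1] R0 /= 1  ⇒  (1, -2, -1, 1)
     R2 -= -2·R0  ⇒  (0, -3, -6, 4)
[2] R1 /= 2  ⇒  (0, 1, -3/2, 0)
     R0 -= -2·R1  ⇒  (1, 0, -4, 1)
     R2 -= -3·R1  ⇒  (0, 0, -21/2, 4)
     R3 -= 3·R1  ⇒  (0, 0, 1/2, -4)
[3] R2 /= -21/2  ⇒  (0, 0, 1, -8/21)
     R0 -= -4·R2  ⇒  (1, 0, 0, -11/21)
     R1 -= -3/2·R2  ⇒  (0, 1, 0, -4/7)
     R3 -= 1/2·R2  ⇒  (0, 0, 0, -80/21)
[4] R3 /= -80/21  ⇒  (0, 0, 0, 1)
     R0 -= -11/21·R3  ⇒  (1, 0, 0, 0)
     R1 -= -4/7·R3  ⇒  (0, 1, 0, 0)
     R2 -= -8/21·R3  ⇒  (0, 0, 1, 0)

pivot columns: 0, 1, 2, 3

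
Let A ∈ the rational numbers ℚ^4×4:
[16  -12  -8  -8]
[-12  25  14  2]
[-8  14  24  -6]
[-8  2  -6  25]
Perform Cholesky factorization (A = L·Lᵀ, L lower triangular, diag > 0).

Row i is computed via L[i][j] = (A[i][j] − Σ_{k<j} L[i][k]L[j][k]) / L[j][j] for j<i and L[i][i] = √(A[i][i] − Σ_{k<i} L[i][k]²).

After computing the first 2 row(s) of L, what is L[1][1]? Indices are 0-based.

L[1][1] = 4

Step 1: L[0][0] = √(16) = 4.
  L[1][0] = (-12) / L[0][0] = -3.
Step 2: L[1][1] = √(16) = 4.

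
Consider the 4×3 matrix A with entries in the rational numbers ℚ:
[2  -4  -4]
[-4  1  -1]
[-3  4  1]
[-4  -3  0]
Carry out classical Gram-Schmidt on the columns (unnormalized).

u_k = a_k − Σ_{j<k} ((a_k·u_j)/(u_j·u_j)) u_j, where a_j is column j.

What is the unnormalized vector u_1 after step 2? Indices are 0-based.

u_1 = (-52/15, -1/15, 16/5, -61/15)

Step 1: u_0 = a_0 = (2, -4, -3, -4).
Step 2: u_1 = a_1 − (-4/15)·u_0 = (-52/15, -1/15, 16/5, -61/15).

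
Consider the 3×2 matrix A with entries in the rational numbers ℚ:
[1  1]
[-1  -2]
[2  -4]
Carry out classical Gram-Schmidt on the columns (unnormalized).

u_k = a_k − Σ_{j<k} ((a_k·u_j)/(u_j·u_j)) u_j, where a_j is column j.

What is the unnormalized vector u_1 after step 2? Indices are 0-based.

Step 1: u_0 = a_0 = (1, -1, 2).
Step 2: u_1 = a_1 − (-5/6)·u_0 = (11/6, -17/6, -7/3).

u_1 = (11/6, -17/6, -7/3)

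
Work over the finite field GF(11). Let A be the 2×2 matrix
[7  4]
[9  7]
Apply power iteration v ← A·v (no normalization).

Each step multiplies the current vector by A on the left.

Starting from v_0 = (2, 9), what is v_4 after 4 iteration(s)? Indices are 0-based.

v_4 = (7, 0)

v_0 = (2, 9).
v_1 = A·v_0 = (6, 4).
v_2 = A·v_1 = (3, 5).
v_3 = A·v_2 = (8, 7).
v_4 = A·v_3 = (7, 0).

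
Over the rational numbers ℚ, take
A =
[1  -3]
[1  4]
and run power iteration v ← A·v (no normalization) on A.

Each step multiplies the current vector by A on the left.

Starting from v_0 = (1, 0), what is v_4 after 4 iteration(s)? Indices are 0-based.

v_4 = (-71, 55)

v_0 = (1, 0).
v_1 = A·v_0 = (1, 1).
v_2 = A·v_1 = (-2, 5).
v_3 = A·v_2 = (-17, 18).
v_4 = A·v_3 = (-71, 55).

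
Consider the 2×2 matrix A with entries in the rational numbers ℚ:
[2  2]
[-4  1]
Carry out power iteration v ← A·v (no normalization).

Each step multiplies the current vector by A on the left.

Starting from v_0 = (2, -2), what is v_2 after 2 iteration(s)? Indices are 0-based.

v_2 = (-20, -10)

v_0 = (2, -2).
v_1 = A·v_0 = (0, -10).
v_2 = A·v_1 = (-20, -10).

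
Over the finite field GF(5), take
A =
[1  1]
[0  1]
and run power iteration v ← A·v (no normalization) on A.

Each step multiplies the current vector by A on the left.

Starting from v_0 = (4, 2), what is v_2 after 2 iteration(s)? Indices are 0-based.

v_0 = (4, 2).
v_1 = A·v_0 = (1, 2).
v_2 = A·v_1 = (3, 2).

v_2 = (3, 2)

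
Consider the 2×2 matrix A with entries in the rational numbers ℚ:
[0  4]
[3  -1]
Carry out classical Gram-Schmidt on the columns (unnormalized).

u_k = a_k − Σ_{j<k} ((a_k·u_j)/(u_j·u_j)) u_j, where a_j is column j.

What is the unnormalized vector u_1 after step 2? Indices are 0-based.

u_1 = (4, 0)

Step 1: u_0 = a_0 = (0, 3).
Step 2: u_1 = a_1 − (-1/3)·u_0 = (4, 0).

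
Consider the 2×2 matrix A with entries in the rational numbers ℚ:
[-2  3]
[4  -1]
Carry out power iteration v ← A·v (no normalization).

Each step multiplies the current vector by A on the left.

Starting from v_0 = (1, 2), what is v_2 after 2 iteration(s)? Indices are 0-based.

v_0 = (1, 2).
v_1 = A·v_0 = (4, 2).
v_2 = A·v_1 = (-2, 14).

v_2 = (-2, 14)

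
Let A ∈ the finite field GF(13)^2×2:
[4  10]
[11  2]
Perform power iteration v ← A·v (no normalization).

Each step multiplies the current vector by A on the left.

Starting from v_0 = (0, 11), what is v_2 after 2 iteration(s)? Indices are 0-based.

v_2 = (10, 6)

v_0 = (0, 11).
v_1 = A·v_0 = (6, 9).
v_2 = A·v_1 = (10, 6).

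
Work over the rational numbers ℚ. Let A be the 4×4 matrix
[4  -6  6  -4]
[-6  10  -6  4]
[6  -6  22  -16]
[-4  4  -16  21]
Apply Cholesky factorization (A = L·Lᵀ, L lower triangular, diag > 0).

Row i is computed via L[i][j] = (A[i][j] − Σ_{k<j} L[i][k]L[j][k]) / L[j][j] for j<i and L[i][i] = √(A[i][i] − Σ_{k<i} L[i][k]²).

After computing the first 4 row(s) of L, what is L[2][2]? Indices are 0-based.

L[2][2] = 2

Step 1: L[0][0] = √(4) = 2.
  L[1][0] = (-6) / L[0][0] = -3.
Step 2: L[1][1] = √(1) = 1.
  L[2][0] = (6) / L[0][0] = 3.
  L[2][1] = (3) / L[1][1] = 3.
Step 3: L[2][2] = √(4) = 2.
  L[3][0] = (-4) / L[0][0] = -2.
  L[3][1] = (-2) / L[1][1] = -2.
  L[3][2] = (-4) / L[2][2] = -2.
Step 4: L[3][3] = √(9) = 3.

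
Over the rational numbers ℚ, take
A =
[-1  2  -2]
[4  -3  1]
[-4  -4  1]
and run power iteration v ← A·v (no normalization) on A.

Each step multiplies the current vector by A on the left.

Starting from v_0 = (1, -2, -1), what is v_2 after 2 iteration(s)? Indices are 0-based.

v_0 = (1, -2, -1).
v_1 = A·v_0 = (-3, 9, 3).
v_2 = A·v_1 = (15, -36, -21).

v_2 = (15, -36, -21)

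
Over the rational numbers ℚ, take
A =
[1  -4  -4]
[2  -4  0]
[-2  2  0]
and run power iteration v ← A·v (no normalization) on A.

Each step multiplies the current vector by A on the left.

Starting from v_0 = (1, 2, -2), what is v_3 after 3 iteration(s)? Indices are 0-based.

v_0 = (1, 2, -2).
v_1 = A·v_0 = (1, -6, 2).
v_2 = A·v_1 = (17, 26, -14).
v_3 = A·v_2 = (-31, -70, 18).

v_3 = (-31, -70, 18)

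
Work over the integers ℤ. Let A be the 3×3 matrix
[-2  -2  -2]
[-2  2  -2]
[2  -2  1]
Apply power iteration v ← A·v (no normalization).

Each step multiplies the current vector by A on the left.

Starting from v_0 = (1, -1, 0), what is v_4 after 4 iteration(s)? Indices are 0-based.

v_0 = (1, -1, 0).
v_1 = A·v_0 = (0, -4, 4).
v_2 = A·v_1 = (0, -16, 12).
v_3 = A·v_2 = (8, -56, 44).
v_4 = A·v_3 = (8, -216, 172).

v_4 = (8, -216, 172)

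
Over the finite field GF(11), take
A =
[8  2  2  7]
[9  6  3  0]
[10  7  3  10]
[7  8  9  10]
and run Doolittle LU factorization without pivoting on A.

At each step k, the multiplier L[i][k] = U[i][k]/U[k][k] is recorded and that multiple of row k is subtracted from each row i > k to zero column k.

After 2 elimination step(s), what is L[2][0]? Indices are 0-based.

Step 1: pivot at (0,0) is 8.
  row1 ← row1 − (8)·row0  ⇒  L[1][0]=8, U row1=(0, 1, 9, 10)
  row2 ← row2 − (4)·row0  ⇒  L[2][0]=4, U row2=(0, 10, 6, 4)
  row3 ← row3 − (5)·row0  ⇒  L[3][0]=5, U row3=(0, 9, 10, 8)
Step 2: pivot at (1,1) is 1.
  row2 ← row2 − (10)·row1  ⇒  L[2][1]=10, U row2=(0, 0, 4, 3)
  row3 ← row3 − (9)·row1  ⇒  L[3][1]=9, U row3=(0, 0, 6, 6)

L[2][0] = 4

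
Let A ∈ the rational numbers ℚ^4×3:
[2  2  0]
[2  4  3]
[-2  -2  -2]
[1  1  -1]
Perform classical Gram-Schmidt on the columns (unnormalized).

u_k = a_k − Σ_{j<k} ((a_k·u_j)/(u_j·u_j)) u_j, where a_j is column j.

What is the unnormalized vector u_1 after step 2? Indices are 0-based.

u_1 = (-8/13, 18/13, 8/13, -4/13)

Step 1: u_0 = a_0 = (2, 2, -2, 1).
Step 2: u_1 = a_1 − (17/13)·u_0 = (-8/13, 18/13, 8/13, -4/13).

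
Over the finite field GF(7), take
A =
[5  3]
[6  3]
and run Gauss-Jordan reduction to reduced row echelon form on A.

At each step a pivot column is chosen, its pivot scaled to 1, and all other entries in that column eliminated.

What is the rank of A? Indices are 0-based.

pivot(0,0)=5: scale R0 → (1, 2)
  clear (1,0): R1 −= (6)R0 → (0, 5)
pivot(1,1)=5: scale R1 → (0, 1)
  clear (0,1): R0 −= (2)R1 → (1, 0)

rank = 2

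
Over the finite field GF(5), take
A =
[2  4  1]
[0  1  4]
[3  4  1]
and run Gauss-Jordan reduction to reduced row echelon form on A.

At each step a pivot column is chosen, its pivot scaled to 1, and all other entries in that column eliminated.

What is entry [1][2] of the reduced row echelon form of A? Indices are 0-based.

[1] R0 /= 2  ⇒  (1, 2, 3)
     R2 -= 3·R0  ⇒  (0, 3, 2)
[2] R1 /= 1  ⇒  (0, 1, 4)
     R0 -= 2·R1  ⇒  (1, 0, 0)
     R2 -= 3·R1  ⇒  (0, 0, 0)
column 2 empty below row 2

M[1][2] = 4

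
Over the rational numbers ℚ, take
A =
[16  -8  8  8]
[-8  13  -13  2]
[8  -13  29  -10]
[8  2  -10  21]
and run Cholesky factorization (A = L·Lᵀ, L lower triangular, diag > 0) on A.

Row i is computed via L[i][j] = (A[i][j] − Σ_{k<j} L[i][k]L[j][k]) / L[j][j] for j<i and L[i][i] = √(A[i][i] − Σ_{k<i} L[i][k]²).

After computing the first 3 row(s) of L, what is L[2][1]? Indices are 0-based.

Step 1: L[0][0] = √(16) = 4.
  L[1][0] = (-8) / L[0][0] = -2.
Step 2: L[1][1] = √(9) = 3.
  L[2][0] = (8) / L[0][0] = 2.
  L[2][1] = (-9) / L[1][1] = -3.
Step 3: L[2][2] = √(16) = 4.

L[2][1] = -3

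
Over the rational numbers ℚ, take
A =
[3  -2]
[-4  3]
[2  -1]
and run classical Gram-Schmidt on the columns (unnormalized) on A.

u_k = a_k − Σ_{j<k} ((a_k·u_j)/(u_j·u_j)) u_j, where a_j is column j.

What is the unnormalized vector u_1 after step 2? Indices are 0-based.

Step 1: u_0 = a_0 = (3, -4, 2).
Step 2: u_1 = a_1 − (-20/29)·u_0 = (2/29, 7/29, 11/29).

u_1 = (2/29, 7/29, 11/29)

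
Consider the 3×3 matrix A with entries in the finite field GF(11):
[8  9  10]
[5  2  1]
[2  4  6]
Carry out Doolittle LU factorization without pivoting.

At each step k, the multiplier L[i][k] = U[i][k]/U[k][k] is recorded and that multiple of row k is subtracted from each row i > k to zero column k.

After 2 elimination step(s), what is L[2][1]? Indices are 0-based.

L[2][1] = 9

[col 0] pivot 8
  R1 -= 2*R0 → (0, 6, 3)  (L[1][0] := 2)
  R2 -= 3*R0 → (0, 10, 9)  (L[2][0] := 3)
[col 1] pivot 6
  R2 -= 9*R1 → (0, 0, 4)  (L[2][1] := 9)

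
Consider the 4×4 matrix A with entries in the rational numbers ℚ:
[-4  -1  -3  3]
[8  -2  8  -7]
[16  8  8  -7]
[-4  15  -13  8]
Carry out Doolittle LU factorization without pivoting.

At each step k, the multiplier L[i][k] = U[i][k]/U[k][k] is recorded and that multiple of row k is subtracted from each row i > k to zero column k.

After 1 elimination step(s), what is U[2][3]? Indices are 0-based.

U[2][3] = 5

k=0: U[0][0]=-4
  eliminate (1,0): mult=-2, new row 1: (0, -4, 2, -1); set L[1][0]=-2
  eliminate (2,0): mult=-4, new row 2: (0, 4, -4, 5); set L[2][0]=-4
  eliminate (3,0): mult=1, new row 3: (0, 16, -10, 5); set L[3][0]=1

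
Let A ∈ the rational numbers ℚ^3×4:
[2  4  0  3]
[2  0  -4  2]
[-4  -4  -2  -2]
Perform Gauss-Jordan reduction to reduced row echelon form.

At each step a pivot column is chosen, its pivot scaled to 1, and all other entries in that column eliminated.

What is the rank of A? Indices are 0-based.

step 1: normalize row 0 (÷2) = (1, 2, 0, 3/2)
  row 1: subtract 2×row0 = (0, -4, -4, -1)
  row 2: subtract -4×row0 = (0, 4, -2, 4)
step 2: normalize row 1 (÷-4) = (0, 1, 1, 1/4)
  row 0: subtract 2×row1 = (1, 0, -2, 1)
  row 2: subtract 4×row1 = (0, 0, -6, 3)
step 3: normalize row 2 (÷-6) = (0, 0, 1, -1/2)
  row 0: subtract -2×row2 = (1, 0, 0, 0)
  row 1: subtract 1×row2 = (0, 1, 0, 3/4)

rank = 3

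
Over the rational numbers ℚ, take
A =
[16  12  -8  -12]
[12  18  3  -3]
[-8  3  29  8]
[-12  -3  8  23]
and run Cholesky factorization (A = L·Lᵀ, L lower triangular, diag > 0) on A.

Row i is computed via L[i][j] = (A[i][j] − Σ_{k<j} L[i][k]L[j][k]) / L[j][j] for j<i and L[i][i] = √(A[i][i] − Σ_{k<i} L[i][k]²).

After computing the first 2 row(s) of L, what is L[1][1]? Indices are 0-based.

Step 1: L[0][0] = √(16) = 4.
  L[1][0] = (12) / L[0][0] = 3.
Step 2: L[1][1] = √(9) = 3.

L[1][1] = 3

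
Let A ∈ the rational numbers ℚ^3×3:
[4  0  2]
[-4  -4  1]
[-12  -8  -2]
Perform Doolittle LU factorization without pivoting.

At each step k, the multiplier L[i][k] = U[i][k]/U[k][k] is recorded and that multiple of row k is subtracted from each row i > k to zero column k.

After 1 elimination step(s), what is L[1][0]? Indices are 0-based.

L[1][0] = -1

k=0: U[0][0]=4
  eliminate (1,0): mult=-1, new row 1: (0, -4, 3); set L[1][0]=-1
  eliminate (2,0): mult=-3, new row 2: (0, -8, 4); set L[2][0]=-3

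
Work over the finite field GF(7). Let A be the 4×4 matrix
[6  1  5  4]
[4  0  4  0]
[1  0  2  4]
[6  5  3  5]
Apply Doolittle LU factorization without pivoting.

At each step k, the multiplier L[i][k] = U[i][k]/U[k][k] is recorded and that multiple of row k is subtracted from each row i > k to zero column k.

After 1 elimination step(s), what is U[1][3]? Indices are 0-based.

U[1][3] = 2

Step 1: pivot at (0,0) is 6.
  row1 ← row1 − (3)·row0  ⇒  L[1][0]=3, U row1=(0, 4, 3, 2)
  row2 ← row2 − (6)·row0  ⇒  L[2][0]=6, U row2=(0, 1, 0, 1)
  row3 ← row3 − (1)·row0  ⇒  L[3][0]=1, U row3=(0, 4, 5, 1)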